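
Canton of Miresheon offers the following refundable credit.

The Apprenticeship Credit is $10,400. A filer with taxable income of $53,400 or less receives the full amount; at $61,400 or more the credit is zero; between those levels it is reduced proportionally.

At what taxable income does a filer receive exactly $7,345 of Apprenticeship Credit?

$7,345 is 7,345/10,400 of the full $10,400, so 3,055/10,400 of the $8,000 range has been used: income = $53,400 + $8,000 × 3,055/10,400 = $55,750.

$55,750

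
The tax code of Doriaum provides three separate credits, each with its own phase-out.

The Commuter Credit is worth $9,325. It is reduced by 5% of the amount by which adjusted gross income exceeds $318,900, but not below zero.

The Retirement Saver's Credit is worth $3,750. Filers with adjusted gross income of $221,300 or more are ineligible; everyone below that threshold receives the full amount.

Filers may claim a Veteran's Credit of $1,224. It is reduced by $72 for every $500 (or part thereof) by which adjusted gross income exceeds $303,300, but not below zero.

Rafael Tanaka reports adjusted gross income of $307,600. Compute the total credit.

$9,901

Commuter Credit: $307,600 is at or below the $318,900 threshold, so the full $9,325 applies.
Retirement Saver's Credit: $307,600 meets or exceeds the $221,300 cutoff, so the credit is $0.
Veteran's Credit: income exceeds $303,300 by $4,300, which is 9 full-or-partial $500 increments; reduction = 9 × $72 = $648, leaving $576.
Total: $9,325 + $0 + $576 = $9,901.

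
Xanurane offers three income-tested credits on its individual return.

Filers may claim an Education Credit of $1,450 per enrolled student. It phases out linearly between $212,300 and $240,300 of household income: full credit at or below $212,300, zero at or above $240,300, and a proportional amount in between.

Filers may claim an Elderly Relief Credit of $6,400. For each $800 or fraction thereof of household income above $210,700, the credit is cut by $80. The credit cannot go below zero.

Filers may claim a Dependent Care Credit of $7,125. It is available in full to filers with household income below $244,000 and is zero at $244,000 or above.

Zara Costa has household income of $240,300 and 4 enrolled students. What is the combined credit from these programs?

$10,565

Education Credit: base = 4 × $1,450 = $5,800. $240,300 is at or above $240,300, so the credit is $0.
Elderly Relief Credit: income exceeds $210,700 by $29,600, which is 37 full-or-partial $800 increments; reduction = 37 × $80 = $2,960, leaving $3,440.
Dependent Care Credit: $240,300 is below the $244,000 cutoff, so the full $7,125 applies.
Total: $0 + $3,440 + $7,125 = $10,565.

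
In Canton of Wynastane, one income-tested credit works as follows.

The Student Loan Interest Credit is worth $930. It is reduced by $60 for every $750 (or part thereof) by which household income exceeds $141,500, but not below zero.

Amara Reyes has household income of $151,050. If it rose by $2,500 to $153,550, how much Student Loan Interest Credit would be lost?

At $151,050 — income exceeds $141,500 by $9,550, which is 13 full-or-partial $750 increments; reduction = 13 × $60 = $780, leaving $150.
At $153,550 — income exceeds $141,500 by $12,050 → 17 increments × $60 = $1,020 ≥ base, so the credit is $0.
Lost: $150 − $0 = $150.

$150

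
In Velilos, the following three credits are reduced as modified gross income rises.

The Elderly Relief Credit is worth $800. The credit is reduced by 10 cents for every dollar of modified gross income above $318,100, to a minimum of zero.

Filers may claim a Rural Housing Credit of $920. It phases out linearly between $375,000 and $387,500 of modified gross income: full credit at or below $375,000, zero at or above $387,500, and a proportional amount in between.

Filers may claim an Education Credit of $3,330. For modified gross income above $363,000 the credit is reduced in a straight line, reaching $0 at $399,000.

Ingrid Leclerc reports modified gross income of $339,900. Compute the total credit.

$4,250

Elderly Relief Credit: 10% of the $21,800 excess over $318,100 is $2,180 ≥ base, so the credit is $0.
Rural Housing Credit: $339,900 is at or below the $375,000 threshold, so the full $920 applies.
Education Credit: $339,900 is at or below the $363,000 threshold, so the full $3,330 applies.
Total: $0 + $920 + $3,330 = $4,250.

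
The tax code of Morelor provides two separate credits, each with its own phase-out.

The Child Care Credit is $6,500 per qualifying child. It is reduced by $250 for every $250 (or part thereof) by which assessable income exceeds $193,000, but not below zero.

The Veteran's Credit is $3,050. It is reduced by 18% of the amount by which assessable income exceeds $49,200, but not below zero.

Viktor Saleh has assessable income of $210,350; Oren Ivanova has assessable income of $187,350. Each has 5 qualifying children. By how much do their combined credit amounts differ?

$17,500

Viktor ($210,350): Child Care Credit: base = 5 × $6,500 = $32,500. income exceeds $193,000 by $17,350, which is 70 full-or-partial $250 increments; reduction = 70 × $250 = $17,500, leaving $15,000. Veteran's Credit: 18% of the $161,150 excess over $49,200 is $29,007 ≥ base, so the credit is $0. total $15,000 + $0 = $15,000
Oren ($187,350): Child Care Credit: base = 5 × $6,500 = $32,500. $187,350 is at or below the $193,000 threshold, so the full $32,500 applies. Veteran's Credit: 18% of the $138,150 excess over $49,200 is $24,867 ≥ base, so the credit is $0. total $32,500 + $0 = $32,500
Difference: |$15,000 − $32,500| = $17,500.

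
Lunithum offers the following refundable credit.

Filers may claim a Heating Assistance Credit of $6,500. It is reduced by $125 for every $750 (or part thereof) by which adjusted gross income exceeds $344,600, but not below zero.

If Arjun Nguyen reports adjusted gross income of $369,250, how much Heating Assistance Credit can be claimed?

Heating Assistance Credit: income exceeds $344,600 by $24,650, which is 33 full-or-partial $750 increments; reduction = 33 × $125 = $4,125, leaving $2,375.

$2,375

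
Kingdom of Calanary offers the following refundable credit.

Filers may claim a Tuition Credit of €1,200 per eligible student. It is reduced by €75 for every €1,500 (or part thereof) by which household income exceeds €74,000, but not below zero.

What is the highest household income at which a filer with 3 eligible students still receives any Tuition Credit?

Full credit = 3 × €1,200 = €3,600.
After 47 increments the reduction is 47 × €75 = €3,525, leaving €75; one more increment wipes it out. Increment 47 ends at excess 47 × €1,500 = €70,500, so the highest qualifying income is €74,000 + €70,500 = €144,500.

€144,500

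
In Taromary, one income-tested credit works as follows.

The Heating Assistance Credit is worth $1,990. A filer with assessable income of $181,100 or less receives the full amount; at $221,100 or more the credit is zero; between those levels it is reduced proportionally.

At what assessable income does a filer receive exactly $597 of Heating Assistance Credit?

$209,100

$597 is 597/1,990 of the full $1,990, so 1,393/1,990 of the $40,000 range has been used: income = $181,100 + $40,000 × 1,393/1,990 = $209,100.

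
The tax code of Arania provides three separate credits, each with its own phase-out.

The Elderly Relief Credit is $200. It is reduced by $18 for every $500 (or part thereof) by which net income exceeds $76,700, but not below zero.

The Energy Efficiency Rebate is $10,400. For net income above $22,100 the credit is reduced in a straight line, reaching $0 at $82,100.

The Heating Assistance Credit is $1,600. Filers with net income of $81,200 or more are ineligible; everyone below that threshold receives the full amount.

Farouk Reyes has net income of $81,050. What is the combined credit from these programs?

$1,820

Elderly Relief Credit: income exceeds $76,700 by $4,350, which is 9 full-or-partial $500 increments; reduction = 9 × $18 = $162, leaving $38.
Energy Efficiency Rebate: $81,050 is $58,950 into a $60,000 phase-out range, leaving 1,050/60,000 of the credit: $10,400 × 1,050/60,000 = $182.
Heating Assistance Credit: $81,050 is below the $81,200 cutoff, so the full $1,600 applies.
Total: $38 + $182 + $1,600 = $1,820.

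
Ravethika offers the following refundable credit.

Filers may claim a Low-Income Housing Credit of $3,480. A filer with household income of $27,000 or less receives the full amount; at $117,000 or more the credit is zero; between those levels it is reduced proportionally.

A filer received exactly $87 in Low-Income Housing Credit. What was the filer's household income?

$87 is 87/3,480 of the full $3,480, so 3,393/3,480 of the $90,000 range has been used: income = $27,000 + $90,000 × 3,393/3,480 = $114,750.

$114,750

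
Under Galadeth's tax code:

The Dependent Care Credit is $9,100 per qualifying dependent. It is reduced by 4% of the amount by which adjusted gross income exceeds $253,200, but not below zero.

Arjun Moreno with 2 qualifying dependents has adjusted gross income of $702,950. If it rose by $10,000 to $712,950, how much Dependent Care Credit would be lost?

At $702,950 — base = 2 × $9,100 = $18,200. 4% of the $449,750 excess over $253,200 is $17,990; credit = $18,200 − $17,990 = $210.
At $712,950 — base = 2 × $9,100 = $18,200. 4% of the $459,750 excess over $253,200 is $18,390 ≥ base, so the credit is $0.
Lost: $210 − $0 = $210.

$210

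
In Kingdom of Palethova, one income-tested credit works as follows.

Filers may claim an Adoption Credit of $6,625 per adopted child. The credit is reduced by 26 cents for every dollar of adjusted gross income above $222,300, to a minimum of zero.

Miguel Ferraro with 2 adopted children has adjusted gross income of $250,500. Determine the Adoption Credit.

Adoption Credit: base = 2 × $6,625 = $13,250. 26% of the $28,200 excess over $222,300 is $7,332; credit = $13,250 − $7,332 = $5,918.

$5,918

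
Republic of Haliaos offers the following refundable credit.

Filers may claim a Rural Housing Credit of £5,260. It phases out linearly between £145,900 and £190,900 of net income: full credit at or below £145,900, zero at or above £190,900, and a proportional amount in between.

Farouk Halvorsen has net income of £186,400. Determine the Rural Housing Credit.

Rural Housing Credit: £186,400 is £40,500 into a £45,000 phase-out range, leaving 4,500/45,000 of the credit: £5,260 × 4,500/45,000 = £526.

£526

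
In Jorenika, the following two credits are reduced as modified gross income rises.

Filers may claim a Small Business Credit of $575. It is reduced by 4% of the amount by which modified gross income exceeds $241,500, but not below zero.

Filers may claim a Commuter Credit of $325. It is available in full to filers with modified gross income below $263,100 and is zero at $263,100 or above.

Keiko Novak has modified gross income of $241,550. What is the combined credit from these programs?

Small Business Credit: 4% of the $50 excess over $241,500 is $2; credit = $575 − $2 = $573.
Commuter Credit: $241,550 is below the $263,100 cutoff, so the full $325 applies.
Total: $573 + $325 = $898.

$898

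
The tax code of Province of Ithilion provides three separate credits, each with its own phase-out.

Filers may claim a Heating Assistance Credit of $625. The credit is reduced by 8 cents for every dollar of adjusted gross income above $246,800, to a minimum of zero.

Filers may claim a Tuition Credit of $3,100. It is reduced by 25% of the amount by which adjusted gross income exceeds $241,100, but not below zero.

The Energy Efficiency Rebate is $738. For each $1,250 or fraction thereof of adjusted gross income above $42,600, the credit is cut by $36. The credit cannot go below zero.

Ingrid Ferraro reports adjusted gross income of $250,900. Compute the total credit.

$947

Heating Assistance Credit: 8% of the $4,100 excess over $246,800 is $328; credit = $625 − $328 = $297.
Tuition Credit: 25% of the $9,800 excess over $241,100 is $2,450; credit = $3,100 − $2,450 = $650.
Energy Efficiency Rebate: income exceeds $42,600 by $208,300 → 167 increments × $36 = $6,012 ≥ base, so the credit is $0.
Total: $297 + $650 + $0 = $947.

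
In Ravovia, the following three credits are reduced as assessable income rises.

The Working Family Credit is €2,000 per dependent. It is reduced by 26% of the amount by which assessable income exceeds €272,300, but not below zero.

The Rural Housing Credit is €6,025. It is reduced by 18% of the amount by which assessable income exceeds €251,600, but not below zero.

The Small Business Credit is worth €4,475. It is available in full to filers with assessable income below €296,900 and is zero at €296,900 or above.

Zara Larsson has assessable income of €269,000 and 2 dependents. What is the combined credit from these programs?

Working Family Credit: base = 2 × €2,000 = €4,000. €269,000 is at or below the €272,300 threshold, so the full €4,000 applies.
Rural Housing Credit: 18% of the €17,400 excess over €251,600 is €3,132; credit = €6,025 − €3,132 = €2,893.
Small Business Credit: €269,000 is below the €296,900 cutoff, so the full €4,475 applies.
Total: €4,000 + €2,893 + €4,475 = €11,368.

€11,368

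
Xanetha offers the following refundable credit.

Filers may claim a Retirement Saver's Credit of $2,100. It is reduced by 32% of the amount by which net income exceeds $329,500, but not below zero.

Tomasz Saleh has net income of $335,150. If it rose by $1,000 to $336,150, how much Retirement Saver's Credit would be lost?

At $335,150 — 32% of the $5,650 excess over $329,500 is $1,808; credit = $2,100 − $1,808 = $292.
At $336,150 — 32% of the $6,650 excess over $329,500 is $2,128 ≥ base, so the credit is $0.
Lost: $292 − $0 = $292.

$292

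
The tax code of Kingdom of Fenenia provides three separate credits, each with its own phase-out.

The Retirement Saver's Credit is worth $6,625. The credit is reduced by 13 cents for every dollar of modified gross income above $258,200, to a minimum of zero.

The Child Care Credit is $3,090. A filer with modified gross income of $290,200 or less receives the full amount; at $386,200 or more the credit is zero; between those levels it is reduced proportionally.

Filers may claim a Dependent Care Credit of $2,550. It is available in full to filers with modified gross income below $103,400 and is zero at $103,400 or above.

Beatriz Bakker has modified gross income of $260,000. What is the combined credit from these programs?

Retirement Saver's Credit: 13% of the $1,800 excess over $258,200 is $234; credit = $6,625 − $234 = $6,391.
Child Care Credit: $260,000 is at or below the $290,200 threshold, so the full $3,090 applies.
Dependent Care Credit: $260,000 meets or exceeds the $103,400 cutoff, so the credit is $0.
Total: $6,391 + $3,090 + $0 = $9,481.

$9,481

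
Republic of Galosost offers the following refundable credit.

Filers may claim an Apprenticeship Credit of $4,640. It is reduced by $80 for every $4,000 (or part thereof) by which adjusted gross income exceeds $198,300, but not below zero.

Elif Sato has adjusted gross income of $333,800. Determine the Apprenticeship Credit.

$1,920

Apprenticeship Credit: income exceeds $198,300 by $135,500, which is 34 full-or-partial $4,000 increments; reduction = 34 × $80 = $2,720, leaving $1,920.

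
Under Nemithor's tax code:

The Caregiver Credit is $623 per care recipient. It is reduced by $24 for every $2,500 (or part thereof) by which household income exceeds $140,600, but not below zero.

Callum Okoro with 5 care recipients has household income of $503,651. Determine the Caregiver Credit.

$0

Caregiver Credit: base = 5 × $623 = $3,115. income exceeds $140,600 by $363,051 → 146 increments × $24 = $3,504 ≥ base, so the credit is $0.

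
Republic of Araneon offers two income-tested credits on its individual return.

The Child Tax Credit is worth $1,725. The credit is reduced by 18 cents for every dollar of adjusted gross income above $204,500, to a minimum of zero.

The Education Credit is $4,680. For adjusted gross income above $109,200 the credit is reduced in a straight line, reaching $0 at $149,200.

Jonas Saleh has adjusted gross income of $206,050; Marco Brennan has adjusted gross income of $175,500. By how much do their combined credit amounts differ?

Jonas ($206,050): Child Tax Credit: 18% of the $1,550 excess over $204,500 is $279; credit = $1,725 − $279 = $1,446. Education Credit: $206,050 is at or above $149,200, so the credit is $0. total $1,446 + $0 = $1,446
Marco ($175,500): Child Tax Credit: $175,500 is at or below the $204,500 threshold, so the full $1,725 applies. Education Credit: $175,500 is at or above $149,200, so the credit is $0. total $1,725 + $0 = $1,725
Difference: |$1,446 − $1,725| = $279.

$279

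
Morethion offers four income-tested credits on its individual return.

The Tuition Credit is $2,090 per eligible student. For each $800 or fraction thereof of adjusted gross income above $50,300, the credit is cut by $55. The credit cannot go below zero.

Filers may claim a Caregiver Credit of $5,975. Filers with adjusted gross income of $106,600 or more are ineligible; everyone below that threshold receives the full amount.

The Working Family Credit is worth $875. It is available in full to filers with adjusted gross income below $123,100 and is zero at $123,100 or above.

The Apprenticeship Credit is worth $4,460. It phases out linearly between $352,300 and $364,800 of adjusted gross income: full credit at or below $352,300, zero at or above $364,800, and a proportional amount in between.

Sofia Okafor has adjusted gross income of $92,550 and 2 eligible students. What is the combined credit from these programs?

$12,575

Tuition Credit: base = 2 × $2,090 = $4,180. income exceeds $50,300 by $42,250, which is 53 full-or-partial $800 increments; reduction = 53 × $55 = $2,915, leaving $1,265.
Caregiver Credit: $92,550 is below the $106,600 cutoff, so the full $5,975 applies.
Working Family Credit: $92,550 is below the $123,100 cutoff, so the full $875 applies.
Apprenticeship Credit: $92,550 is at or below the $352,300 threshold, so the full $4,460 applies.
Total: $1,265 + $5,975 + $875 + $4,460 = $12,575.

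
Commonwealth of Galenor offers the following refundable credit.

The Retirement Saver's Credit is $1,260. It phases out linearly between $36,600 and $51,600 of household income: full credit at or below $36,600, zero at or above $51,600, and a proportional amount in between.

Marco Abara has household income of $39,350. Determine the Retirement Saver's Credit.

Retirement Saver's Credit: $39,350 is $2,750 into a $15,000 phase-out range, leaving 12,250/15,000 of the credit: $1,260 × 12,250/15,000 = $1,029.

$1,029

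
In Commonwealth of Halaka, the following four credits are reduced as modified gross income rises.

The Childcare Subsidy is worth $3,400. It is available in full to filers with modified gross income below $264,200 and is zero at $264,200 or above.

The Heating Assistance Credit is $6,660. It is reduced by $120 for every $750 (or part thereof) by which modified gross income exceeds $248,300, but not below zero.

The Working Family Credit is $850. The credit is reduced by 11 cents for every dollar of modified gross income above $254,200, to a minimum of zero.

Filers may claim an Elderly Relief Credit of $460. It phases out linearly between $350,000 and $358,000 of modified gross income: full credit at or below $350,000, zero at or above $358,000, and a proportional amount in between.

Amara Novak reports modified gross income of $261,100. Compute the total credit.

$8,451

Childcare Subsidy: $261,100 is below the $264,200 cutoff, so the full $3,400 applies.
Heating Assistance Credit: income exceeds $248,300 by $12,800, which is 18 full-or-partial $750 increments; reduction = 18 × $120 = $2,160, leaving $4,500.
Working Family Credit: 11% of the $6,900 excess over $254,200 is $759; credit = $850 − $759 = $91.
Elderly Relief Credit: $261,100 is at or below the $350,000 threshold, so the full $460 applies.
Total: $3,400 + $4,500 + $91 + $460 = $8,451.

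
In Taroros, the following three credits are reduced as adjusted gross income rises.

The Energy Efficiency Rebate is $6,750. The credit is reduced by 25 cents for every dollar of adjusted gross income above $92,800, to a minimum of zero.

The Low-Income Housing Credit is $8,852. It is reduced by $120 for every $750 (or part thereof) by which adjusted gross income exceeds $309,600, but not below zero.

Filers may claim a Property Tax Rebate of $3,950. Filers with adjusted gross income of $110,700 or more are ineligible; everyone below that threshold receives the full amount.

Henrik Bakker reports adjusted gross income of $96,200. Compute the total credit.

$18,702

Energy Efficiency Rebate: 25% of the $3,400 excess over $92,800 is $850; credit = $6,750 − $850 = $5,900.
Low-Income Housing Credit: $96,200 is at or below the $309,600 threshold, so the full $8,852 applies.
Property Tax Rebate: $96,200 is below the $110,700 cutoff, so the full $3,950 applies.
Total: $5,900 + $8,852 + $3,950 = $18,702.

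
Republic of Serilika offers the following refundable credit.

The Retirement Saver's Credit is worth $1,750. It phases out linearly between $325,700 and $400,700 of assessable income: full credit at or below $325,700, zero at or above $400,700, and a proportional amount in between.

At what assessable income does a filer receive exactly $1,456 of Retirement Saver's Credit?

$338,300

$1,456 is 1,456/1,750 of the full $1,750, so 294/1,750 of the $75,000 range has been used: income = $325,700 + $75,000 × 294/1,750 = $338,300.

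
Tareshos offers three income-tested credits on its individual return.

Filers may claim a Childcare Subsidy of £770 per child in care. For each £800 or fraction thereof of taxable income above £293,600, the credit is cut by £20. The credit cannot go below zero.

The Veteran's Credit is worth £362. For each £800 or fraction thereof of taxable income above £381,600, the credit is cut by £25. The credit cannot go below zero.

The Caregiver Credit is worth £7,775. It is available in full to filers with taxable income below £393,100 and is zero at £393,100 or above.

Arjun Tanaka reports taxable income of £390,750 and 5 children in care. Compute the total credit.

Childcare Subsidy: base = 5 × £770 = £3,850. income exceeds £293,600 by £97,150, which is 122 full-or-partial £800 increments; reduction = 122 × £20 = £2,440, leaving £1,410.
Veteran's Credit: income exceeds £381,600 by £9,150, which is 12 full-or-partial £800 increments; reduction = 12 × £25 = £300, leaving £62.
Caregiver Credit: £390,750 is below the £393,100 cutoff, so the full £7,775 applies.
Total: £1,410 + £62 + £7,775 = £9,247.

£9,247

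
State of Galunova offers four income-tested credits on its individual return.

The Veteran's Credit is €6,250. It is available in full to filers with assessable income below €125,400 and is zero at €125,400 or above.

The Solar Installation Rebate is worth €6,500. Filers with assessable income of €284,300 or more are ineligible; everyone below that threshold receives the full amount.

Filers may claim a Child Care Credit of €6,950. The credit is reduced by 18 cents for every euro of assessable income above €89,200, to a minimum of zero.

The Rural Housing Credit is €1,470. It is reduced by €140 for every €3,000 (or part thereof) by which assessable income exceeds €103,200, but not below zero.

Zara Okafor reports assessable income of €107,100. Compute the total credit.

Veteran's Credit: €107,100 is below the €125,400 cutoff, so the full €6,250 applies.
Solar Installation Rebate: €107,100 is below the €284,300 cutoff, so the full €6,500 applies.
Child Care Credit: 18% of the €17,900 excess over €89,200 is €3,222; credit = €6,950 − €3,222 = €3,728.
Rural Housing Credit: income exceeds €103,200 by €3,900, which is 2 full-or-partial €3,000 increments; reduction = 2 × €140 = €280, leaving €1,190.
Total: €6,250 + €6,500 + €3,728 + €1,190 = €17,668.

€17,668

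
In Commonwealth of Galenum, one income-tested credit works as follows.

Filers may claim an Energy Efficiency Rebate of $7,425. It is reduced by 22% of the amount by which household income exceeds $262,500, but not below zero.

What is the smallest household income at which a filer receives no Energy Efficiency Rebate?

The credit falls by 22% of each dollar above $262,500, so it reaches zero when the excess is $7,425 / 22% = $33,750: income = $262,500 + $33,750 = $296,250.

$296,250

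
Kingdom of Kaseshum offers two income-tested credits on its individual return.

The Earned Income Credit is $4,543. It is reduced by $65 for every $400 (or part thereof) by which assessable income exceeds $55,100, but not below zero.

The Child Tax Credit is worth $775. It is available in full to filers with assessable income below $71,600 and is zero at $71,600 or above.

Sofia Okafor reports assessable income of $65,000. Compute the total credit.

$3,693

Earned Income Credit: income exceeds $55,100 by $9,900, which is 25 full-or-partial $400 increments; reduction = 25 × $65 = $1,625, leaving $2,918.
Child Tax Credit: $65,000 is below the $71,600 cutoff, so the full $775 applies.
Total: $2,918 + $775 = $3,693.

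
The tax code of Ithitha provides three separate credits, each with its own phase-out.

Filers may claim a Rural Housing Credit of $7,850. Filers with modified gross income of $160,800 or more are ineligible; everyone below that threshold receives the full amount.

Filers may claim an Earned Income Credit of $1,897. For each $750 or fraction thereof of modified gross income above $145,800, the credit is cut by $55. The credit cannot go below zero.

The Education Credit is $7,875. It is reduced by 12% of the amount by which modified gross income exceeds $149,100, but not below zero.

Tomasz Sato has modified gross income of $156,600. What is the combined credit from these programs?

Rural Housing Credit: $156,600 is below the $160,800 cutoff, so the full $7,850 applies.
Earned Income Credit: income exceeds $145,800 by $10,800, which is 15 full-or-partial $750 increments; reduction = 15 × $55 = $825, leaving $1,072.
Education Credit: 12% of the $7,500 excess over $149,100 is $900; credit = $7,875 − $900 = $6,975.
Total: $7,850 + $1,072 + $6,975 = $15,897.

$15,897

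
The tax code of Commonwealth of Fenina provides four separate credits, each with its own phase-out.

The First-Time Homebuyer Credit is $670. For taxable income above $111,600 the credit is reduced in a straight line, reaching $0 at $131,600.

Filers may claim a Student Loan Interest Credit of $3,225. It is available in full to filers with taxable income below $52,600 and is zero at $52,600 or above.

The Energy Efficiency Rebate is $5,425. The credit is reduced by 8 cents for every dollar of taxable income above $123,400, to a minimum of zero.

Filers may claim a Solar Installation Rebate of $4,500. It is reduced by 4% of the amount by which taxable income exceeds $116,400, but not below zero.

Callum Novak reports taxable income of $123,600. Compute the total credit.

$9,889

First-Time Homebuyer Credit: $123,600 is $12,000 into a $20,000 phase-out range, leaving 8,000/20,000 of the credit: $670 × 8,000/20,000 = $268.
Student Loan Interest Credit: $123,600 meets or exceeds the $52,600 cutoff, so the credit is $0.
Energy Efficiency Rebate: 8% of the $200 excess over $123,400 is $16; credit = $5,425 − $16 = $5,409.
Solar Installation Rebate: 4% of the $7,200 excess over $116,400 is $288; credit = $4,500 − $288 = $4,212.
Total: $268 + $0 + $5,409 + $4,212 = $9,889.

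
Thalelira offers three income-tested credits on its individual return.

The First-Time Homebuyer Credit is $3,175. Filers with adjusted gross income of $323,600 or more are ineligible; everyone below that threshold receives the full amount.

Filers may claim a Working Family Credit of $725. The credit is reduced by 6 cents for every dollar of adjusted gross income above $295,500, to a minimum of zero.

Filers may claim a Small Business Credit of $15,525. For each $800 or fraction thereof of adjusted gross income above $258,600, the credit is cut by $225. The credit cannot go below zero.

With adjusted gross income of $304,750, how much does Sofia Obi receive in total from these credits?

$5,820

First-Time Homebuyer Credit: $304,750 is below the $323,600 cutoff, so the full $3,175 applies.
Working Family Credit: 6% of the $9,250 excess over $295,500 is $555; credit = $725 − $555 = $170.
Small Business Credit: income exceeds $258,600 by $46,150, which is 58 full-or-partial $800 increments; reduction = 58 × $225 = $13,050, leaving $2,475.
Total: $3,175 + $170 + $2,475 = $5,820.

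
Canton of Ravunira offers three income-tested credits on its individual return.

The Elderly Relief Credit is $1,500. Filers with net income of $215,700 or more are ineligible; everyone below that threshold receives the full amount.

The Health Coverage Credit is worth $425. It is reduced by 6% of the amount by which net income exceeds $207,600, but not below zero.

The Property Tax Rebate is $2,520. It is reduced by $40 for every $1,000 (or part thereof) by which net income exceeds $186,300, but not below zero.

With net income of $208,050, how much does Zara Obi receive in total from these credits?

Elderly Relief Credit: $208,050 is below the $215,700 cutoff, so the full $1,500 applies.
Health Coverage Credit: 6% of the $450 excess over $207,600 is $27; credit = $425 − $27 = $398.
Property Tax Rebate: income exceeds $186,300 by $21,750, which is 22 full-or-partial $1,000 increments; reduction = 22 × $40 = $880, leaving $1,640.
Total: $1,500 + $398 + $1,640 = $3,538.

$3,538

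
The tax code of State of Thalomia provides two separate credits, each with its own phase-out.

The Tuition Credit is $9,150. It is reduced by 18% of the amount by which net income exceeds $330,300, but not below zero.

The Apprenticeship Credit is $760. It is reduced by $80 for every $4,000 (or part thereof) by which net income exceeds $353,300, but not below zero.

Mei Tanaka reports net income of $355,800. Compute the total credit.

$5,240

Tuition Credit: 18% of the $25,500 excess over $330,300 is $4,590; credit = $9,150 − $4,590 = $4,560.
Apprenticeship Credit: income exceeds $353,300 by $2,500, which is 1 full-or-partial $4,000 increment; reduction = 1 × $80 = $80, leaving $680.
Total: $4,560 + $680 = $5,240.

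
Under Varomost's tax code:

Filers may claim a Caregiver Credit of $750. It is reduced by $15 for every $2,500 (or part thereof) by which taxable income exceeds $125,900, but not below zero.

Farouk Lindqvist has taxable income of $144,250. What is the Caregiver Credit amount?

$630

Caregiver Credit: income exceeds $125,900 by $18,350, which is 8 full-or-partial $2,500 increments; reduction = 8 × $15 = $120, leaving $630.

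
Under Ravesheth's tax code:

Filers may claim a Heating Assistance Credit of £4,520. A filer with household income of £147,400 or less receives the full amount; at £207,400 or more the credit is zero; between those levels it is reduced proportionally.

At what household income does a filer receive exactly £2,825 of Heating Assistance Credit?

£169,900

£2,825 is 2,825/4,520 of the full £4,520, so 1,695/4,520 of the £60,000 range has been used: income = £147,400 + £60,000 × 1,695/4,520 = £169,900.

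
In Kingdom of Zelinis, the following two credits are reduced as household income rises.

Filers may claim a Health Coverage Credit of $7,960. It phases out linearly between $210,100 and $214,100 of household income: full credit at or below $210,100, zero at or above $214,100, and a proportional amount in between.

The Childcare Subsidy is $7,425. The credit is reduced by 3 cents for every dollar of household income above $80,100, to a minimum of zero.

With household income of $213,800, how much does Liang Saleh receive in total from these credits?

Health Coverage Credit: $213,800 is $3,700 into a $4,000 phase-out range, leaving 300/4,000 of the credit: $7,960 × 300/4,000 = $597.
Childcare Subsidy: 3% of the $133,700 excess over $80,100 is $4,011; credit = $7,425 − $4,011 = $3,414.
Total: $597 + $3,414 = $4,011.

$4,011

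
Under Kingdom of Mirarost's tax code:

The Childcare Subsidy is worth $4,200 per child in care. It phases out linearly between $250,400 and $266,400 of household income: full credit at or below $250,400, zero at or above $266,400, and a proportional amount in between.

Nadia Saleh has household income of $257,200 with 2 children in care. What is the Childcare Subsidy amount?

Childcare Subsidy: base = 2 × $4,200 = $8,400. $257,200 is $6,800 into a $16,000 phase-out range, leaving 9,200/16,000 of the credit: $8,400 × 9,200/16,000 = $4,830.

$4,830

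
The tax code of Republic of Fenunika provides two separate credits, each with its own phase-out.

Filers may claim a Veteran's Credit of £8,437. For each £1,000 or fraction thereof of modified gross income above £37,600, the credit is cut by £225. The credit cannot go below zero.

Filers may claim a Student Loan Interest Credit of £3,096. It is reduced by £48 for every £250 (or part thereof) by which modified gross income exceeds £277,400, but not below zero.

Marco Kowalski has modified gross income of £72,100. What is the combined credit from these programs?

£3,658

Veteran's Credit: income exceeds £37,600 by £34,500, which is 35 full-or-partial £1,000 increments; reduction = 35 × £225 = £7,875, leaving £562.
Student Loan Interest Credit: £72,100 is at or below the £277,400 threshold, so the full £3,096 applies.
Total: £562 + £3,096 = £3,658.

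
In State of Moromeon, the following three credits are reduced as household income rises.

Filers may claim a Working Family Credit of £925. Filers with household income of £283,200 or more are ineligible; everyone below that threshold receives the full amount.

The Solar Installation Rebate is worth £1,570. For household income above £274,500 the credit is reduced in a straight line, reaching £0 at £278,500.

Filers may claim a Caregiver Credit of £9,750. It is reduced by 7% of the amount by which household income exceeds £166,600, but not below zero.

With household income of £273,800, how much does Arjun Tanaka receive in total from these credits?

Working Family Credit: £273,800 is below the £283,200 cutoff, so the full £925 applies.
Solar Installation Rebate: £273,800 is at or below the £274,500 threshold, so the full £1,570 applies.
Caregiver Credit: 7% of the £107,200 excess over £166,600 is £7,504; credit = £9,750 − £7,504 = £2,246.
Total: £925 + £1,570 + £2,246 = £4,741.

£4,741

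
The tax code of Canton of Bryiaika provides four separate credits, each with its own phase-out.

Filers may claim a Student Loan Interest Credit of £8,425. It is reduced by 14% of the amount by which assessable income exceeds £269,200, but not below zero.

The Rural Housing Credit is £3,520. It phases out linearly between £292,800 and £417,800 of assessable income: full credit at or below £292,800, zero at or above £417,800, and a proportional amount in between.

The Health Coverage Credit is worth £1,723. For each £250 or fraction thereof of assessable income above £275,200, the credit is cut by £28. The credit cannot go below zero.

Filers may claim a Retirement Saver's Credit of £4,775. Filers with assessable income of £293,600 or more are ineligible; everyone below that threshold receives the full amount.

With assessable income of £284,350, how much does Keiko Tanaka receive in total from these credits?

£15,286

Student Loan Interest Credit: 14% of the £15,150 excess over £269,200 is £2,121; credit = £8,425 − £2,121 = £6,304.
Rural Housing Credit: £284,350 is at or below the £292,800 threshold, so the full £3,520 applies.
Health Coverage Credit: income exceeds £275,200 by £9,150, which is 37 full-or-partial £250 increments; reduction = 37 × £28 = £1,036, leaving £687.
Retirement Saver's Credit: £284,350 is below the £293,600 cutoff, so the full £4,775 applies.
Total: £6,304 + £3,520 + £687 + £4,775 = £15,286.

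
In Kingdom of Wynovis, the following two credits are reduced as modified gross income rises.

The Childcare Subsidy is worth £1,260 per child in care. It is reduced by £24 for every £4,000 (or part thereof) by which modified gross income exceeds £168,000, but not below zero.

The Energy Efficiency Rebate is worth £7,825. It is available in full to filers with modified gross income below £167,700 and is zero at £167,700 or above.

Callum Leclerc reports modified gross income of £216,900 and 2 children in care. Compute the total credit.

Childcare Subsidy: base = 2 × £1,260 = £2,520. income exceeds £168,000 by £48,900, which is 13 full-or-partial £4,000 increments; reduction = 13 × £24 = £312, leaving £2,208.
Energy Efficiency Rebate: £216,900 meets or exceeds the £167,700 cutoff, so the credit is £0.
Total: £2,208 + £0 = £2,208.

£2,208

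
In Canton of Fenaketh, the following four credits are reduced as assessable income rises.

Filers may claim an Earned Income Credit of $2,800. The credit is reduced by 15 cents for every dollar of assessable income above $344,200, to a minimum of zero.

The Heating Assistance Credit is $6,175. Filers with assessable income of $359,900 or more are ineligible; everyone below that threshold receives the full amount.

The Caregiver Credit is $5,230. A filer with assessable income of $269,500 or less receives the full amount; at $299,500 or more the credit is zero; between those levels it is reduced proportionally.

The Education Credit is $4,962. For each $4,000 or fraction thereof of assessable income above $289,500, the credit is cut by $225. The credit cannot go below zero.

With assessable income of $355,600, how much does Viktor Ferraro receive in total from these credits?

Earned Income Credit: 15% of the $11,400 excess over $344,200 is $1,710; credit = $2,800 − $1,710 = $1,090.
Heating Assistance Credit: $355,600 is below the $359,900 cutoff, so the full $6,175 applies.
Caregiver Credit: $355,600 is at or above $299,500, so the credit is $0.
Education Credit: income exceeds $289,500 by $66,100, which is 17 full-or-partial $4,000 increments; reduction = 17 × $225 = $3,825, leaving $1,137.
Total: $1,090 + $6,175 + $0 + $1,137 = $8,402.

$8,402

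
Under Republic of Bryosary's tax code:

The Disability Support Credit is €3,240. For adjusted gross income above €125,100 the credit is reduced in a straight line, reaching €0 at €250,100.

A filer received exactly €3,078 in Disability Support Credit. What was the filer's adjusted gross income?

€131,350

€3,078 is 3,078/3,240 of the full €3,240, so 162/3,240 of the €125,000 range has been used: income = €125,100 + €125,000 × 162/3,240 = €131,350.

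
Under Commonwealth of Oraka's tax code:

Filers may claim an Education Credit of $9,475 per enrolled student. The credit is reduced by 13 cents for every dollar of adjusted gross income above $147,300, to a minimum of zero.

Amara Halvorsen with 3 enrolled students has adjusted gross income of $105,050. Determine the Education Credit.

$28,425

Education Credit: base = 3 × $9,475 = $28,425. $105,050 is at or below the $147,300 threshold, so the full $28,425 applies.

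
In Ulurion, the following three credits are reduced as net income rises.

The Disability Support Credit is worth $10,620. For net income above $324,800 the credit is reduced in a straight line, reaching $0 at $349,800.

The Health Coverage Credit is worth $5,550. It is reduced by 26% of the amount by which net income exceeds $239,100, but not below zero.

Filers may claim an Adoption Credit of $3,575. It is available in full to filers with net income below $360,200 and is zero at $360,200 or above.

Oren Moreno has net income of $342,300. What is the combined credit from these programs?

Disability Support Credit: $342,300 is $17,500 into a $25,000 phase-out range, leaving 7,500/25,000 of the credit: $10,620 × 7,500/25,000 = $3,186.
Health Coverage Credit: 26% of the $103,200 excess over $239,100 is $26,832 ≥ base, so the credit is $0.
Adoption Credit: $342,300 is below the $360,200 cutoff, so the full $3,575 applies.
Total: $3,186 + $0 + $3,575 = $6,761.

$6,761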